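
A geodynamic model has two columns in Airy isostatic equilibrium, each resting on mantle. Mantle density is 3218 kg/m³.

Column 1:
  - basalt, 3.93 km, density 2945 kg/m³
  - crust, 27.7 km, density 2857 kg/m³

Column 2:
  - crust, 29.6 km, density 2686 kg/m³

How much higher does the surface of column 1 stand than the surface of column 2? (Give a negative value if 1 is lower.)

For any compensation level in the mantle, the mantle terms cancel and isostasy reduces to e = (Σt_1 − Σt_2) − (Σ(ρt)_1 − Σ(ρt)_2) / ρ_m.
Σt_1 = 31.63 km; Σt_2 = 29.6 km; Σ(ρt)_1 = 90712.75; Σ(ρt)_2 = 79505.6 (in km·kg/m³).
e = (31.63 − 29.6) − (90712.75 − 79505.6) / 3218 = −1.45 km.

−1.45 km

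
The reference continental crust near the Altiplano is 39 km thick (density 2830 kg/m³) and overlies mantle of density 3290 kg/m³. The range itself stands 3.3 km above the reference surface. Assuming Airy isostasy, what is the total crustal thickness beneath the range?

Root depth r = h ρ_c / (ρ_m − ρ_c) = 3.3 km × 2830 / 460 = 20.3 km.
Total thickness = T + h + r = 39 km + 3.3 km + 20.3 km = 62.6 km.

62.6 km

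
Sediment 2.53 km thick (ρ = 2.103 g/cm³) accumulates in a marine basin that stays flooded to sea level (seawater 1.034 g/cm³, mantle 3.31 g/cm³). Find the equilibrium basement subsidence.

Submarine loading: the sediment displaces seawater, and the subsidence is in turn flooded, so s (ρ_m − ρ_w) = t (ρ_sed − ρ_w).
s = 2.53 km × (2.103 − 1.034) / (3.31 − 1.034) = 1.19 km.

1.19 km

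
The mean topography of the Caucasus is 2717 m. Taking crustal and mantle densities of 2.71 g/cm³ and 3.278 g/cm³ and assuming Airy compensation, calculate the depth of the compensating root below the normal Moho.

13000 m

Equating mass per unit area of the two columns: the weight of the topography is balanced by the buoyancy of the root, ρ_c h = (ρ_m − ρ_c) r.
r = h · ρ_c / (ρ_m − ρ_c) = 2717 m × 2.71 / (3.278 − 2.71) = 13000 m.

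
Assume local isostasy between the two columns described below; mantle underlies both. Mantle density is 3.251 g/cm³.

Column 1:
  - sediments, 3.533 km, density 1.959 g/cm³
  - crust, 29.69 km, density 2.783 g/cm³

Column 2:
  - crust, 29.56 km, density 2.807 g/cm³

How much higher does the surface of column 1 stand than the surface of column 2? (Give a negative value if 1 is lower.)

1.64 km

For any compensation level in the mantle, the mantle terms cancel and isostasy reduces to e = (Σt_1 − Σt_2) − (Σ(ρt)_1 − Σ(ρt)_2) / ρ_m.
Σt_1 = 33.223 km; Σt_2 = 29.56 km; Σ(ρt)_1 = 89.548417; Σ(ρt)_2 = 82.97492 (in km·g/cm³).
e = (33.223 − 29.56) − (89.548417 − 82.97492) / 3.251 = 1.64 km.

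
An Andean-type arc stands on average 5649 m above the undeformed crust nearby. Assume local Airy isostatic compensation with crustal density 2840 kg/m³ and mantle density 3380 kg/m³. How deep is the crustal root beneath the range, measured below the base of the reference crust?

29700 m

By Archimedes' principle applied to the lithosphere: the weight of the topography is balanced by the buoyancy of the root, ρ_c h = (ρ_m − ρ_c) r.
r = h · ρ_c / (ρ_m − ρ_c) = 5649 m × 2840 / (3380 − 2840) = 29700 m.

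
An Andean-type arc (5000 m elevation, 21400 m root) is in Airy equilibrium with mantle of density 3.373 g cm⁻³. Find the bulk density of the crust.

2.73 g cm⁻³

ρ_c h = (ρ_m − ρ_c) r → ρ_c (h + r) = ρ_m r → ρ_c = ρ_m r / (h + r).
ρ_c = 3.373 × 21400 m / (5000 m + 21400 m) = 2.73 g cm⁻³.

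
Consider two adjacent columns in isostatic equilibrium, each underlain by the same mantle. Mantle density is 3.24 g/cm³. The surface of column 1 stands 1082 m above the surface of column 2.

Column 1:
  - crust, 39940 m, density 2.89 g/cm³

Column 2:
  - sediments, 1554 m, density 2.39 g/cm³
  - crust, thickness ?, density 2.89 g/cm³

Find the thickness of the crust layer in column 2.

Take the compensation level at the base of the deeper column (depth z_c below the surface of column 1) and equate Σ ρ_i t_i down to z_c; mantle fills any gap and the z_c terms cancel.
Column 1: 39940×2.89 + (z_c − 39940)×3.24
Column 2: 1082×0 + 1554×2.39 + x×2.89 + (z_c − 1082 − 1554 − x)×3.24
The z_c×3.24 term appears on both sides and cancels. Collect the known terms of each column as K = Σ(ρt)_known − 3.24 × (depth of known layers): K_1 = 115426.6 − 3.24×39940 = −13979; K_2 = 3714.06 − 3.24×(1082 + 1554) = −4826.58.
Balance: K_1 = K_2 − x×(3.24 − 2.89), so x = (K_2 − K_1)/(3.24 − 2.89) = 9152.42/0.35 = 26100 m.

26100 m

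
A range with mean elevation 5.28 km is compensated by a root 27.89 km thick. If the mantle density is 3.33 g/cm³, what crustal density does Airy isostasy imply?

ρ_c h = (ρ_m − ρ_c) r → ρ_c (h + r) = ρ_m r → ρ_c = ρ_m r / (h + r).
ρ_c = 3.33 × 27.89 km / (5.28 km + 27.89 km) = 2.8 g/cm³.

2.8 g/cm³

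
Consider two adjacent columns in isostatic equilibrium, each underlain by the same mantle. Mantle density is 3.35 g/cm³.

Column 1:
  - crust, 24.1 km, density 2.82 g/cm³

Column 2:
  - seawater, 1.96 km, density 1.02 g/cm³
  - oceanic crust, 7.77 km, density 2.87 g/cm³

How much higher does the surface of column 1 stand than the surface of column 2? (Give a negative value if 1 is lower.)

1.34 km

For any compensation level in the mantle, the mantle terms cancel and isostasy reduces to e = (Σt_1 − Σt_2) − (Σ(ρt)_1 − Σ(ρt)_2) / ρ_m.
Σt_1 = 24.1 km; Σt_2 = 9.73 km; Σ(ρt)_1 = 67.962; Σ(ρt)_2 = 24.2991 (in km·g/cm³).
e = (24.1 − 9.73) − (67.962 − 24.2991) / 3.35 = 1.34 km.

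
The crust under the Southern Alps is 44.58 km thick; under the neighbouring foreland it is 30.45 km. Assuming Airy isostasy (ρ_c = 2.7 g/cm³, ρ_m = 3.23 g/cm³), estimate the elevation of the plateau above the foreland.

Excess crust Δ = 44.58 km − 30.45 km = 14.13 km, split between elevation h and root r with h + r = Δ.
Airy balance ρ_c h = (ρ_m − ρ_c) r gives r = h ρ_c/(ρ_m − ρ_c), so h (1 + ρ_c/(ρ_m − ρ_c)) = Δ, i.e. h = Δ (ρ_m − ρ_c)/ρ_m.
h = 14.13 km × 0.53/3.23 = 2.32 km.

2.32 km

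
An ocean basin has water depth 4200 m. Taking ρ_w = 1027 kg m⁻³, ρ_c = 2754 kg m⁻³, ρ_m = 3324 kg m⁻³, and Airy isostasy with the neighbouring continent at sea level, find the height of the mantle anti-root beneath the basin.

By Archimedes' principle applied to the lithosphere: replacing crust with seawater at the top is compensated by replacing crust with mantle at the base: d (ρ_c − ρ_w) = a (ρ_m − ρ_c).
a = d (ρ_c − ρ_w)/(ρ_m − ρ_c) = 4200 m × 1727/570 = 12700 m.

12700 m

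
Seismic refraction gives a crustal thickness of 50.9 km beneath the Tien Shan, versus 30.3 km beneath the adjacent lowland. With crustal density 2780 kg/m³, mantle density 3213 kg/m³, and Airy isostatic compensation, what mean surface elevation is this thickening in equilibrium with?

Excess crust Δ = 50.9 km − 30.3 km = 20.6 km, split between elevation h and root r with h + r = Δ.
Airy balance ρ_c h = (ρ_m − ρ_c) r gives r = h ρ_c/(ρ_m − ρ_c), so h (1 + ρ_c/(ρ_m − ρ_c)) = Δ, i.e. h = Δ (ρ_m − ρ_c)/ρ_m.
h = 20.6 km × 433/3213 = 2.78 km.

2.78 km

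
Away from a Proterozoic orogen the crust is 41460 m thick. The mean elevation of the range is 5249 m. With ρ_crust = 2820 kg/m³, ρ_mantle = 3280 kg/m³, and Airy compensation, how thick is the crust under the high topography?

78900 m

Root depth r = h ρ_c / (ρ_m − ρ_c) = 5249 m × 2820 / 460 = 32180 m.
Total thickness = T + h + r = 41460 m + 5249 m + 32180 m = 78900 m.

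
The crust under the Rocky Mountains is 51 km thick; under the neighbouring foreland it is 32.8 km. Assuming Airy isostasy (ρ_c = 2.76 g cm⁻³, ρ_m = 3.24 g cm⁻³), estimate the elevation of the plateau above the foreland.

2.7 km

Excess crust Δ = 51 km − 32.8 km = 18.2 km, split between elevation h and root r with h + r = Δ.
Airy balance ρ_c h = (ρ_m − ρ_c) r gives r = h ρ_c/(ρ_m − ρ_c), so h (1 + ρ_c/(ρ_m − ρ_c)) = Δ, i.e. h = Δ (ρ_m − ρ_c)/ρ_m.
h = 18.2 km × 0.48/3.24 = 2.7 km.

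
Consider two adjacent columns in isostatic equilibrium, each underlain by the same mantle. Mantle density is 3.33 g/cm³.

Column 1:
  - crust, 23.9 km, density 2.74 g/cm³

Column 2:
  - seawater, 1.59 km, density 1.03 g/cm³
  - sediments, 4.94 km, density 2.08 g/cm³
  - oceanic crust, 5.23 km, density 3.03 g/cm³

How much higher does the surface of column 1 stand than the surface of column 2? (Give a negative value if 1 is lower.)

For any compensation level in the mantle, the mantle terms cancel and isostasy reduces to e = (Σt_1 − Σt_2) − (Σ(ρt)_1 − Σ(ρt)_2) / ρ_m.
Σt_1 = 23.9 km; Σt_2 = 11.76 km; Σ(ρt)_1 = 65.486; Σ(ρt)_2 = 27.7598 (in km·g/cm³).
e = (23.9 − 11.76) − (65.486 − 27.7598) / 3.33 = 0.811 km.

0.811 km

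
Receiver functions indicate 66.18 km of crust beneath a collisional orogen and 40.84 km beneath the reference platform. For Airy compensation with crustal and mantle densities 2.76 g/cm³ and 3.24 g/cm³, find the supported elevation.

Excess crust Δ = 66.18 km − 40.84 km = 25.34 km, split between elevation h and root r with h + r = Δ.
Airy balance ρ_c h = (ρ_m − ρ_c) r gives r = h ρ_c/(ρ_m − ρ_c), so h (1 + ρ_c/(ρ_m − ρ_c)) = Δ, i.e. h = Δ (ρ_m − ρ_c)/ρ_m.
h = 25.34 km × 0.48/3.24 = 3.75 km.

3.75 km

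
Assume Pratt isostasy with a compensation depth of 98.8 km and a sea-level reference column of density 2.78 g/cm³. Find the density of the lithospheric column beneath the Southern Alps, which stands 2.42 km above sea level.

2.71 g/cm³

Pratt balance: ρ_ref D = ρ (D + h).
ρ = ρ_ref D/(D + h) = 2.78 × 98.8 km/(98.8 km + 2.42 km) = 2.71 g/cm³.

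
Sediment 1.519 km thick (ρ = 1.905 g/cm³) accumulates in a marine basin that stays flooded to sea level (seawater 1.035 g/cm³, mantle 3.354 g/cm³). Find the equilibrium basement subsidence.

0.57 km

Submarine loading: the sediment displaces seawater, and the subsidence is in turn flooded, so s (ρ_m − ρ_w) = t (ρ_sed − ρ_w).
s = 1.519 km × (1.905 − 1.035) / (3.354 − 1.035) = 0.57 km.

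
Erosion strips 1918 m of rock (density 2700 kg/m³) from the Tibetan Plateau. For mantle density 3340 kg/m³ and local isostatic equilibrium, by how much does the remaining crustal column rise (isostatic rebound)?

1550 m

Unloading: uplift u = e ρ_c/ρ_m = 1918 m × 2700/3340 = 1550 m.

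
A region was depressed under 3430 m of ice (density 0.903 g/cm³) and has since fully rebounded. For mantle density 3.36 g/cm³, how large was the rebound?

Removing the load lets mantle flow back in; uplift u satisfies ρ_ice t = ρ_m u.
u = t ρ_ice/ρ_m = 3430 m × 0.903/3.36 = 922 m.

922 m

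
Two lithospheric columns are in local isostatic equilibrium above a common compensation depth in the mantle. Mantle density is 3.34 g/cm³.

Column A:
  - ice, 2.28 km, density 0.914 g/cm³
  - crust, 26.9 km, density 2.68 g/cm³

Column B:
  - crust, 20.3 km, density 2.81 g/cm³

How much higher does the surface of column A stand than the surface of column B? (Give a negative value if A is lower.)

For any compensation level in the mantle, the mantle terms cancel and isostasy reduces to e = (Σt_A − Σt_B) − (Σ(ρt)_A − Σ(ρt)_B) / ρ_m.
Σt_A = 29.18 km; Σt_B = 20.3 km; Σ(ρt)_A = 74.17592; Σ(ρt)_B = 57.043 (in km·g/cm³).
e = (29.18 − 20.3) − (74.17592 − 57.043) / 3.34 = 3.75 km.

3.75 km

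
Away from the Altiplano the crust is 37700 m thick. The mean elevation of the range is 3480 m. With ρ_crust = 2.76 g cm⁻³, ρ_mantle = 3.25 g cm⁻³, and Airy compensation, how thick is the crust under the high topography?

60800 m

Root depth r = h ρ_c / (ρ_m − ρ_c) = 3480 m × 2.76 / 0.49 = 19600 m.
Total thickness = T + h + r = 37700 m + 3480 m + 19600 m = 60800 m.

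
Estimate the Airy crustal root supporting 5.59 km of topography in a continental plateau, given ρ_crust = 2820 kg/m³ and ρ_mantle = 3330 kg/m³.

30.9 km

Equating mass per unit area of the two columns: the weight of the topography is balanced by the buoyancy of the root, ρ_c h = (ρ_m − ρ_c) r.
r = h · ρ_c / (ρ_m − ρ_c) = 5.59 km × 2820 / (3330 − 2820) = 30.9 km.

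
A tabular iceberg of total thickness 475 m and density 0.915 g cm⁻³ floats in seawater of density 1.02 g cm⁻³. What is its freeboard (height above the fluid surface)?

48.9 m

Floating equilibrium: submerged depth d = t ρ_obj/ρ_fluid = 475 m × 0.915/1.02 = 426.1 m.
Freeboard = t − d = 475 m − 426.1 m = 48.9 m.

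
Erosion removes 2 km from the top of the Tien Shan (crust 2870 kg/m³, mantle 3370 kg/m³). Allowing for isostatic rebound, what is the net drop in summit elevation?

0.297 km

Rebound u = e ρ_c/ρ_m = 2 km × 2870/3370 = 1.703 km.
Net surface drop = e − u = 2 km − 1.703 km = e (ρ_m − ρ_c)/ρ_m = 0.297 km.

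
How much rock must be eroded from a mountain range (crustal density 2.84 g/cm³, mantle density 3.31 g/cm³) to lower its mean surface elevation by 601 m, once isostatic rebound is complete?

4230 m

Net drop Δ = e − u = e − e ρ_c/ρ_m = e (ρ_m − ρ_c)/ρ_m.
e = Δ ρ_m/(ρ_m − ρ_c) = 601 m × 3.31/0.47 = 4230 m.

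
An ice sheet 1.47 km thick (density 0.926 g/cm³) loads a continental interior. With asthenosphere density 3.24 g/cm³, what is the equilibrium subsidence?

In Airy isostatic equilibrium: the ice load ρ_ice t is balanced by mantle displaced below, ρ_m s.
s = t ρ_ice / ρ_m = 1.47 km × 0.926/3.24 = 0.42 km.

0.42 km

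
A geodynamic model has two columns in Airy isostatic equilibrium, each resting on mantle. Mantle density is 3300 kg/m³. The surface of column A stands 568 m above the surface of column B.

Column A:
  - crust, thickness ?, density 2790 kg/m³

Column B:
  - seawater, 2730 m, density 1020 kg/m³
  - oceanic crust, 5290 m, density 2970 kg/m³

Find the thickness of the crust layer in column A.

Take the compensation level at the base of the deeper column (depth z_c below the surface of column A) and equate Σ ρ_i t_i down to z_c; mantle fills any gap and the z_c terms cancel.
Column A: x×2790 + (z_c − 0 − x)×3300
Column B: 568×0 + 2730×1020 + 5290×2970 + (z_c − 568 − 8020)×3300
The z_c×3300 term appears on both sides and cancels. Collect the known terms of each column as K = Σ(ρt)_known − 3300 × (depth of known layers): K_A = 0 − 3300×0 = 0; K_B = 18495900 − 3300×(568 + 8020) = −9844500.
Balance: K_A − x×(3300 − 2790) = K_B, so x = (K_A − K_B)/(3300 − 2790) = 9844500/510 = 19300 m.

19300 m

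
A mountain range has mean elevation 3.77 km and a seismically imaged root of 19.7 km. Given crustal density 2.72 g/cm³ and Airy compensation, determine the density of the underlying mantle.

3.24 g/cm³

Airy balance: ρ_c h = (ρ_m − ρ_c) r → ρ_m = ρ_c (1 + h/r).
ρ_m = 2.72 × (1 + 3.77 km/19.7 km) = 3.24 g/cm³.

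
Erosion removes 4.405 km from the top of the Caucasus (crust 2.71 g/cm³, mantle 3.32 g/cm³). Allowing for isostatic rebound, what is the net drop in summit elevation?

0.809 km

Rebound u = e ρ_c/ρ_m = 4.405 km × 2.71/3.32 = 3.596 km.
Net surface drop = e − u = 4.405 km − 3.596 km = e (ρ_m − ρ_c)/ρ_m = 0.809 km.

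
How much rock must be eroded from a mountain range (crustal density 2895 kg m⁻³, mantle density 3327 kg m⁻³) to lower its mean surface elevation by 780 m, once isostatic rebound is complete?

Net drop Δ = e − u = e − e ρ_c/ρ_m = e (ρ_m − ρ_c)/ρ_m.
e = Δ ρ_m/(ρ_m − ρ_c) = 780 m × 3327/432 = 6010 m.

6010 m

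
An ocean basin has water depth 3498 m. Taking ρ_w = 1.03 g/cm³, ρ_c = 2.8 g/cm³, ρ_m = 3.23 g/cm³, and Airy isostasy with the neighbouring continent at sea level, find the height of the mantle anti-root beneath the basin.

For local isostatic compensation: replacing crust with seawater at the top is compensated by replacing crust with mantle at the base: d (ρ_c − ρ_w) = a (ρ_m − ρ_c).
a = d (ρ_c − ρ_w)/(ρ_m − ρ_c) = 3498 m × 1.77/0.43 = 14400 m.

14400 m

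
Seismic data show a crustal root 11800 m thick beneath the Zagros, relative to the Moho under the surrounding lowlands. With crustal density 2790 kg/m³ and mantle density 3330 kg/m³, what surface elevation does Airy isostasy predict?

2280 m

Isostatic balance requires: ρ_c h = (ρ_m − ρ_c) r.
h = r (ρ_m − ρ_c) / ρ_c = 11800 m × (3330 − 2790) / 2790 = 2280 m.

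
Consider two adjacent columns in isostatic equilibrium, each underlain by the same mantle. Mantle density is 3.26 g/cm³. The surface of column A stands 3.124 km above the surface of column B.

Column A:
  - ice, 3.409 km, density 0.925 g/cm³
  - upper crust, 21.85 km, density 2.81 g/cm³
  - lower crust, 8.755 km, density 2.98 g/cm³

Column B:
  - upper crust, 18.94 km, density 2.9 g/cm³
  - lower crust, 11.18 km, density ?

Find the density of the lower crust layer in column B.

2.97 g/cm³

Take the compensation level at the base of the deeper column (depth z_c below the surface of column A) and equate Σ ρ_i t_i down to z_c; mantle fills any gap and the z_c terms cancel.
Column A: 3.409×0.925 + 21.85×2.81 + 8.755×2.98 + (z_c − 34.014)×3.26
Column B: 3.124×0 + 18.94×2.9 + 11.18×ρ + (z_c − 3.124 − 30.12)×3.26
The z_c×3.26 term appears on both sides and cancels. Collect the known terms of each column as K = Σ(ρt)_known − 3.26 × (depth of known layers): K_A = 90.641725 − 3.26×34.014 = −20.243915; K_B = 54.926 − 3.26×(3.124 + 30.12) = −53.44944.
Balance: K_A = K_B + 11.18×ρ, so ρ = (K_A − K_B)/11.18 = 33.2055/11.18 = 2.97 g/cm³.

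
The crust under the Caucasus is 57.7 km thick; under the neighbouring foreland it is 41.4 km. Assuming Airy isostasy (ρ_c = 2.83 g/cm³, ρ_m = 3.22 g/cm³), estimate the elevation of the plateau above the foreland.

1.97 km

Excess crust Δ = 57.7 km − 41.4 km = 16.3 km, split between elevation h and root r with h + r = Δ.
Airy balance ρ_c h = (ρ_m − ρ_c) r gives r = h ρ_c/(ρ_m − ρ_c), so h (1 + ρ_c/(ρ_m − ρ_c)) = Δ, i.e. h = Δ (ρ_m − ρ_c)/ρ_m.
h = 16.3 km × 0.39/3.22 = 1.97 km.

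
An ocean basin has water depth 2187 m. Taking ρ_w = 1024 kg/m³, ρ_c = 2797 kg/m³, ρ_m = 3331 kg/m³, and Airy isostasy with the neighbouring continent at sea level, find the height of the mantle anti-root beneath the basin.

Isostatic balance requires: replacing crust with seawater at the top is compensated by replacing crust with mantle at the base: d (ρ_c − ρ_w) = a (ρ_m − ρ_c).
a = d (ρ_c − ρ_w)/(ρ_m − ρ_c) = 2187 m × 1773/534 = 7260 m.

7260 m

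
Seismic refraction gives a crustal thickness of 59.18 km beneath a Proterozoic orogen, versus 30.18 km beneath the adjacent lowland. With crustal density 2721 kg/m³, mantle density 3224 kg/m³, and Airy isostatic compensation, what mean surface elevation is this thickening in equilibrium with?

4.52 km

Excess crust Δ = 59.18 km − 30.18 km = 29 km, split between elevation h and root r with h + r = Δ.
Airy balance ρ_c h = (ρ_m − ρ_c) r gives r = h ρ_c/(ρ_m − ρ_c), so h (1 + ρ_c/(ρ_m − ρ_c)) = Δ, i.e. h = Δ (ρ_m − ρ_c)/ρ_m.
h = 29 km × 503/3224 = 4.52 km.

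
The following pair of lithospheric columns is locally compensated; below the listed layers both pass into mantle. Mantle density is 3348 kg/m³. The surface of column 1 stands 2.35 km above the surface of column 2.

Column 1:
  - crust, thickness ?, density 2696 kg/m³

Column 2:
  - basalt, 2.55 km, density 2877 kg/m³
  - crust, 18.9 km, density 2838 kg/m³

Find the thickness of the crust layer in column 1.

Take the compensation level at the base of the deeper column (depth z_c below the surface of column 1) and equate Σ ρ_i t_i down to z_c; mantle fills any gap and the z_c terms cancel.
Column 1: x×2696 + (z_c − 0 − x)×3348
Column 2: 2.35×0 + 2.55×2877 + 18.9×2838 + (z_c − 2.35 − 21.45)×3348
The z_c×3348 term appears on both sides and cancels. Collect the known terms of each column as K = Σ(ρt)_known − 3348 × (depth of known layers): K_1 = 0 − 3348×0 = 0; K_2 = 60974.55 − 3348×(2.35 + 21.45) = −18707.85.
Balance: K_1 − x×(3348 − 2696) = K_2, so x = (K_1 − K_2)/(3348 − 2696) = 18707.9/652 = 28.7 km.

28.7 km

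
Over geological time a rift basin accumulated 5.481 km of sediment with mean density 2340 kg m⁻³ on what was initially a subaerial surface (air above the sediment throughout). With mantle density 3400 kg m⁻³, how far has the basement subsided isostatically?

3.77 km

Subaerial load: s = t ρ_sed / ρ_m = 5.481 km × 2340/3400 = 3.77 km.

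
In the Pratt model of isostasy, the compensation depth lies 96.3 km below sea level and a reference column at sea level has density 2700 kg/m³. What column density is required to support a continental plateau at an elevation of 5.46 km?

Pratt balance: ρ_ref D = ρ (D + h).
ρ = ρ_ref D/(D + h) = 2700 × 96.3 km/(96.3 km + 5.46 km) = 2560 kg/m³.

2560 kg/m³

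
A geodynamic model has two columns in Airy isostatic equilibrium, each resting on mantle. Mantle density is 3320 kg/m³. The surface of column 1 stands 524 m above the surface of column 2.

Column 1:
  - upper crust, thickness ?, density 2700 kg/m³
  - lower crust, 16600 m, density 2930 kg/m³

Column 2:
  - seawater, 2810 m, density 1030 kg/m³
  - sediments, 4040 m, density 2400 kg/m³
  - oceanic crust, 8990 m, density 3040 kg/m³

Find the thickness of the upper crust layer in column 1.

12800 m

Take the compensation level at the base of the deeper column (depth z_c below the surface of column 1) and equate Σ ρ_i t_i down to z_c; mantle fills any gap and the z_c terms cancel.
Column 1: x×2700 + 16600×2930 + (z_c − 16600 − x)×3320
Column 2: 524×0 + 2810×1030 + 4040×2400 + 8990×3040 + (z_c − 524 − 15840)×3320
The z_c×3320 term appears on both sides and cancels. Collect the known terms of each column as K = Σ(ρt)_known − 3320 × (depth of known layers): K_1 = 48638000 − 3320×16600 = −6474000; K_2 = 39919900 − 3320×(524 + 15840) = −14408580.
Balance: K_1 − x×(3320 − 2700) = K_2, so x = (K_1 − K_2)/(3320 − 2700) = 7934580/620 = 12800 m.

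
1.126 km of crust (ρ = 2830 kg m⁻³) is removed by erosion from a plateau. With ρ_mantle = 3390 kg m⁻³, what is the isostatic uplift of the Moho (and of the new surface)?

Unloading: uplift u = e ρ_c/ρ_m = 1.126 km × 2830/3390 = 0.94 km.

0.94 km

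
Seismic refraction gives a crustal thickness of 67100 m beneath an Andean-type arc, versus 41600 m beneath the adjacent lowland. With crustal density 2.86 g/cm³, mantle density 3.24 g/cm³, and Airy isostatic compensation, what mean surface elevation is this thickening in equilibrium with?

Excess crust Δ = 67100 m − 41600 m = 25500 m, split between elevation h and root r with h + r = Δ.
Airy balance ρ_c h = (ρ_m − ρ_c) r gives r = h ρ_c/(ρ_m − ρ_c), so h (1 + ρ_c/(ρ_m − ρ_c)) = Δ, i.e. h = Δ (ρ_m − ρ_c)/ρ_m.
h = 25500 m × 0.38/3.24 = 2990 m.

2990 m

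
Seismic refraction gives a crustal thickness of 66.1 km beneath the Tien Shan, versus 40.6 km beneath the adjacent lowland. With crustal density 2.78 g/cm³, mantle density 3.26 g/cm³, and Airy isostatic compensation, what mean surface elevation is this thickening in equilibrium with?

Excess crust Δ = 66.1 km − 40.6 km = 25.5 km, split between elevation h and root r with h + r = Δ.
Airy balance ρ_c h = (ρ_m − ρ_c) r gives r = h ρ_c/(ρ_m − ρ_c), so h (1 + ρ_c/(ρ_m − ρ_c)) = Δ, i.e. h = Δ (ρ_m − ρ_c)/ρ_m.
h = 25.5 km × 0.48/3.26 = 3.75 km.

3.75 km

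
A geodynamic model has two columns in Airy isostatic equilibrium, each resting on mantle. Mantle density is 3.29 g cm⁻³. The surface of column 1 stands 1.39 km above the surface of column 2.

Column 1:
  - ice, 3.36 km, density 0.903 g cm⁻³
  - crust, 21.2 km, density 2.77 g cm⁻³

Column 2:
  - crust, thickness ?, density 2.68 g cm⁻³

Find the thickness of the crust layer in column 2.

23.7 km

Take the compensation level at the base of the deeper column (depth z_c below the surface of column 1) and equate Σ ρ_i t_i down to z_c; mantle fills any gap and the z_c terms cancel.
Column 1: 3.36×0.903 + 21.2×2.77 + (z_c − 24.56)×3.29
Column 2: 1.39×0 + x×2.68 + (z_c − 1.39 − 0 − x)×3.29
The z_c×3.29 term appears on both sides and cancels. Collect the known terms of each column as K = Σ(ρt)_known − 3.29 × (depth of known layers): K_1 = 61.75808 − 3.29×24.56 = −19.04432; K_2 = 0 − 3.29×(1.39 + 0) = −4.5731.
Balance: K_1 = K_2 − x×(3.29 − 2.68), so x = (K_2 − K_1)/(3.29 − 2.68) = 14.4712/0.61 = 23.7 km.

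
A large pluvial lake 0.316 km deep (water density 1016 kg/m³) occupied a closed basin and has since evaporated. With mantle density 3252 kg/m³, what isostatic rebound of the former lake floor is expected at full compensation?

u = d ρ_w/ρ_m = 0.316 km × 1016/3252 = 0.0987 km.

0.0987 km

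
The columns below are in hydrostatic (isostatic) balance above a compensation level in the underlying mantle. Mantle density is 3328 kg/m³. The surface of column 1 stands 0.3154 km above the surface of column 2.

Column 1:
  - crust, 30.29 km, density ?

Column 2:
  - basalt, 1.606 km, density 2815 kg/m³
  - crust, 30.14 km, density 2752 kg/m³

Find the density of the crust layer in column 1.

Take the compensation level at the base of the deeper column (depth z_c below the surface of column 1) and equate Σ ρ_i t_i down to z_c; mantle fills any gap and the z_c terms cancel.
Column 1: 30.29×ρ + (z_c − 30.29)×3328
Column 2: 0.3154×0 + 1.606×2815 + 30.14×2752 + (z_c − 0.3154 − 31.746)×3328
The z_c×3328 term appears on both sides and cancels. Collect the known terms of each column as K = Σ(ρt)_known − 3328 × (depth of known layers): K_1 = 0 − 3328×30.29 = −100805.12; K_2 = 87466.17 − 3328×(0.3154 + 31.746) = −19234.1692.
Balance: K_1 + 30.29×ρ = K_2, so ρ = (K_2 − K_1)/30.29 = 81571/30.29 = 2690 kg/m³.

2690 kg/m³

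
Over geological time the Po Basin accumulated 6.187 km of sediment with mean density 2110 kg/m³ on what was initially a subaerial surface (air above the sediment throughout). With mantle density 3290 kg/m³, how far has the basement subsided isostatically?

Subaerial load: s = t ρ_sed / ρ_m = 6.187 km × 2110/3290 = 3.97 km.

3.97 km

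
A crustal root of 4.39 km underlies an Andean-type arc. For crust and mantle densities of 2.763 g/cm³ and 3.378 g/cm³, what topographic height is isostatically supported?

0.977 km

Isostatic balance requires: ρ_c h = (ρ_m − ρ_c) r.
h = r (ρ_m − ρ_c) / ρ_c = 4.39 km × (3.378 − 2.763) / 2.763 = 0.977 km.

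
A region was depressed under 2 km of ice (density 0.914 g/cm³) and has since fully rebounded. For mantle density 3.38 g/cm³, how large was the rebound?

Removing the load lets mantle flow back in; uplift u satisfies ρ_ice t = ρ_m u.
u = t ρ_ice/ρ_m = 2 km × 0.914/3.38 = 0.541 km.

0.541 km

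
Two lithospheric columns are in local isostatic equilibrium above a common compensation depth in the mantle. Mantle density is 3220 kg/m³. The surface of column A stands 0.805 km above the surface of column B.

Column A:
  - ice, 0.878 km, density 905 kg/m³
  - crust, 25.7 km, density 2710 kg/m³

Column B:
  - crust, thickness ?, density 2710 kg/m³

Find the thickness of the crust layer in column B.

Take the compensation level at the base of the deeper column (depth z_c below the surface of column A) and equate Σ ρ_i t_i down to z_c; mantle fills any gap and the z_c terms cancel.
Column A: 0.878×905 + 25.7×2710 + (z_c − 26.578)×3220
Column B: 0.805×0 + x×2710 + (z_c − 0.805 − 0 − x)×3220
The z_c×3220 term appears on both sides and cancels. Collect the known terms of each column as K = Σ(ρt)_known − 3220 × (depth of known layers): K_A = 70441.59 − 3220×26.578 = −15139.57; K_B = 0 − 3220×(0.805 + 0) = −2592.1.
Balance: K_A = K_B − x×(3220 − 2710), so x = (K_B − K_A)/(3220 − 2710) = 12547.5/510 = 24.6 km.

24.6 km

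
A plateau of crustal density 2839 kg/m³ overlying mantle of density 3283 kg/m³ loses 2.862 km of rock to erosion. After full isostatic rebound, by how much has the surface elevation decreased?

0.387 km

Rebound u = e ρ_c/ρ_m = 2.862 km × 2839/3283 = 2.475 km.
Net surface drop = e − u = 2.862 km − 2.475 km = e (ρ_m − ρ_c)/ρ_m = 0.387 km.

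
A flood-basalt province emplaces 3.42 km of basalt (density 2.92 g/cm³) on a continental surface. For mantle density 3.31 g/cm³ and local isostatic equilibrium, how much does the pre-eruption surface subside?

3.02 km

Subaerial loading: s = t ρ_load / ρ_m.
s = 3.42 km × 2.92/3.31 = 3.02 km.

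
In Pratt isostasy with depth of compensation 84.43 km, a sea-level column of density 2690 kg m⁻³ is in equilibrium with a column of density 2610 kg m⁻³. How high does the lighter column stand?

ρ_ref D = ρ (D + h) → h = D (ρ_ref − ρ)/ρ.
h = 84.43 km × (2690 − 2610)/2610 = 2.59 km.

2.59 km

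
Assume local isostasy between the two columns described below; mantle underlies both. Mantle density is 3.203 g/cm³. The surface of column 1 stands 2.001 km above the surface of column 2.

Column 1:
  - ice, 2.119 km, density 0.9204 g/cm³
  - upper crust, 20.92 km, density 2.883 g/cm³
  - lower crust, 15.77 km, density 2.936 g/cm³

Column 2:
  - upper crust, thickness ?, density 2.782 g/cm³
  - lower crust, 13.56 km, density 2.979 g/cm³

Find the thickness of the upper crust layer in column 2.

Take the compensation level at the base of the deeper column (depth z_c below the surface of column 1) and equate Σ ρ_i t_i down to z_c; mantle fills any gap and the z_c terms cancel.
Column 1: 2.119×0.9204 + 20.92×2.883 + 15.77×2.936 + (z_c − 38.809)×3.203
Column 2: 2.001×0 + x×2.782 + 13.56×2.979 + (z_c − 2.001 − 13.56 − x)×3.203
The z_c×3.203 term appears on both sides and cancels. Collect the known terms of each column as K = Σ(ρt)_known − 3.203 × (depth of known layers): K_1 = 108.563408 − 3.203×38.809 = −15.7418194; K_2 = 40.39524 − 3.203×(2.001 + 13.56) = −9.446643.
Balance: K_1 = K_2 − x×(3.203 − 2.782), so x = (K_2 − K_1)/(3.203 − 2.782) = 6.29518/0.421 = 15 km.

15 km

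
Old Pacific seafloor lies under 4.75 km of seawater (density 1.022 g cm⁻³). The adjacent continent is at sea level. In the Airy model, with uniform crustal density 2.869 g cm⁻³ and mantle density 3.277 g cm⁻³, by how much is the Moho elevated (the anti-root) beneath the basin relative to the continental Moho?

By Archimedes' principle applied to the lithosphere: replacing crust with seawater at the top is compensated by replacing crust with mantle at the base: d (ρ_c − ρ_w) = a (ρ_m − ρ_c).
a = d (ρ_c − ρ_w)/(ρ_m − ρ_c) = 4.75 km × 1.847/0.408 = 21.5 km.

21.5 km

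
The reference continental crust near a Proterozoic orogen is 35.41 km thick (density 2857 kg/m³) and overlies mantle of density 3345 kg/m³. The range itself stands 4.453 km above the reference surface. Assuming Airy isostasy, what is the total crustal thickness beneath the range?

65.9 km

Root depth r = h ρ_c / (ρ_m − ρ_c) = 4.453 km × 2857 / 488 = 26.07 km.
Total thickness = T + h + r = 35.41 km + 4.453 km + 26.07 km = 65.9 km.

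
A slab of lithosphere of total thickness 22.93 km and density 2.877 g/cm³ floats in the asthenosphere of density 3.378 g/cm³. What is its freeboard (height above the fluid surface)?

3.4 km

Floating equilibrium: submerged depth d = t ρ_obj/ρ_fluid = 22.93 km × 2.877/3.378 = 19.53 km.
Freeboard = t − d = 22.93 km − 19.53 km = 3.4 km.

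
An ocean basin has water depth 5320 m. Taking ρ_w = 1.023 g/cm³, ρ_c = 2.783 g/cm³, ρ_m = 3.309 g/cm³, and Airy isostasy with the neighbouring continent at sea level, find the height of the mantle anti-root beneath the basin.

17800 m

By Archimedes' principle applied to the lithosphere: replacing crust with seawater at the top is compensated by replacing crust with mantle at the base: d (ρ_c − ρ_w) = a (ρ_m − ρ_c).
a = d (ρ_c − ρ_w)/(ρ_m − ρ_c) = 5320 m × 1.76/0.526 = 17800 m.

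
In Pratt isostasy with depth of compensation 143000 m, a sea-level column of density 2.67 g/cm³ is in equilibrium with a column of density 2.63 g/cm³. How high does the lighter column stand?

2170 m

ρ_ref D = ρ (D + h) → h = D (ρ_ref − ρ)/ρ.
h = 143000 m × (2.67 − 2.63)/2.63 = 2170 m.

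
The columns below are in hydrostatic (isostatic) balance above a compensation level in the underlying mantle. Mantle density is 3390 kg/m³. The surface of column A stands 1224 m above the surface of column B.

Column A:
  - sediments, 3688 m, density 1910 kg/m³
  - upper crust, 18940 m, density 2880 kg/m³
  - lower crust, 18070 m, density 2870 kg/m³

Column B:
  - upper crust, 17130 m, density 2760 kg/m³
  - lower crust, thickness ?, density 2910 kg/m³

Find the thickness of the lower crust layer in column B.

Take the compensation level at the base of the deeper column (depth z_c below the surface of column A) and equate Σ ρ_i t_i down to z_c; mantle fills any gap and the z_c terms cancel.
Column A: 3688×1910 + 18940×2880 + 18070×2870 + (z_c − 40698)×3390
Column B: 1224×0 + 17130×2760 + x×2910 + (z_c − 1224 − 17130 − x)×3390
The z_c×3390 term appears on both sides and cancels. Collect the known terms of each column as K = Σ(ρt)_known − 3390 × (depth of known layers): K_A = 113452180 − 3390×40698 = −24514040; K_B = 47278800 − 3390×(1224 + 17130) = −14941260.
Balance: K_A = K_B − x×(3390 − 2910), so x = (K_B − K_A)/(3390 − 2910) = 9572780/480 = 19900 m.

19900 m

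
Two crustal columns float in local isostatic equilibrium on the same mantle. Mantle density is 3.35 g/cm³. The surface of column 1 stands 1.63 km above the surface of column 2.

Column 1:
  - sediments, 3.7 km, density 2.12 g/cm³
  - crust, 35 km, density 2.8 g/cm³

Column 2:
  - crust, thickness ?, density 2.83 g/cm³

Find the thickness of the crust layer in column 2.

Take the compensation level at the base of the deeper column (depth z_c below the surface of column 1) and equate Σ ρ_i t_i down to z_c; mantle fills any gap and the z_c terms cancel.
Column 1: 3.7×2.12 + 35×2.8 + (z_c − 38.7)×3.35
Column 2: 1.63×0 + x×2.83 + (z_c − 1.63 − 0 − x)×3.35
The z_c×3.35 term appears on both sides and cancels. Collect the known terms of each column as K = Σ(ρt)_known − 3.35 × (depth of known layers): K_1 = 105.844 − 3.35×38.7 = −23.801; K_2 = 0 − 3.35×(1.63 + 0) = −5.4605.
Balance: K_1 = K_2 − x×(3.35 − 2.83), so x = (K_2 − K_1)/(3.35 − 2.83) = 18.3405/0.52 = 35.3 km.

35.3 km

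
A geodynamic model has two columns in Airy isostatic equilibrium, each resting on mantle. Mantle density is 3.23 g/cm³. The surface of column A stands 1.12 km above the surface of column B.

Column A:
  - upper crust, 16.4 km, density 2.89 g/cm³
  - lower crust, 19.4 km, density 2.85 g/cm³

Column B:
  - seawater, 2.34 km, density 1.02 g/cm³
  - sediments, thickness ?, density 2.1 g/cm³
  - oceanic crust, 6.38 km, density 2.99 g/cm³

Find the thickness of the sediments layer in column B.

Take the compensation level at the base of the deeper column (depth z_c below the surface of column A) and equate Σ ρ_i t_i down to z_c; mantle fills any gap and the z_c terms cancel.
Column A: 16.4×2.89 + 19.4×2.85 + (z_c − 35.8)×3.23
Column B: 1.12×0 + 2.34×1.02 + x×2.1 + 6.38×2.99 + (z_c − 1.12 − 8.72 − x)×3.23
The z_c×3.23 term appears on both sides and cancels. Collect the known terms of each column as K = Σ(ρt)_known − 3.23 × (depth of known layers): K_A = 102.686 − 3.23×35.8 = −12.948; K_B = 21.463 − 3.23×(1.12 + 8.72) = −10.3202.
Balance: K_A = K_B − x×(3.23 − 2.1), so x = (K_B − K_A)/(3.23 − 2.1) = 2.6278/1.13 = 2.33 km.

2.33 km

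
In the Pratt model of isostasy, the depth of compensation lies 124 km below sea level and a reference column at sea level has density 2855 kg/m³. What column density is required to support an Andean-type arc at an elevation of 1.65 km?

2820 kg/m³

Pratt balance: ρ_ref D = ρ (D + h).
ρ = ρ_ref D/(D + h) = 2855 × 124 km/(124 km + 1.65 km) = 2820 kg/m³.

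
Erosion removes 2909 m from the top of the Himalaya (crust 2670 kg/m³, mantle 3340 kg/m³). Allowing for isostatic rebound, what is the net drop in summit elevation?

Rebound u = e ρ_c/ρ_m = 2909 m × 2670/3340 = 2325 m.
Net surface drop = e − u = 2909 m − 2325 m = e (ρ_m − ρ_c)/ρ_m = 584 m.

584 m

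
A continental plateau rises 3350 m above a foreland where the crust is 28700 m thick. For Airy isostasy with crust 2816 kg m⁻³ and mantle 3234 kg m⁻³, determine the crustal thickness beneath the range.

54600 m

Root depth r = h ρ_c / (ρ_m − ρ_c) = 3350 m × 2816 / 418 = 22570 m.
Total thickness = T + h + r = 28700 m + 3350 m + 22570 m = 54600 m.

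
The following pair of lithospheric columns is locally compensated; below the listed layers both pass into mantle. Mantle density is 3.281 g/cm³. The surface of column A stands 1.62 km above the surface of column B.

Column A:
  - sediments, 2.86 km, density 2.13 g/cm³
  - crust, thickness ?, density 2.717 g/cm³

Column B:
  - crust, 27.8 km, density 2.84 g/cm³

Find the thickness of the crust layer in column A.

25.3 km

Take the compensation level at the base of the deeper column (depth z_c below the surface of column A) and equate Σ ρ_i t_i down to z_c; mantle fills any gap and the z_c terms cancel.
Column A: 2.86×2.13 + x×2.717 + (z_c − 2.86 − x)×3.281
Column B: 1.62×0 + 27.8×2.84 + (z_c − 1.62 − 27.8)×3.281
The z_c×3.281 term appears on both sides and cancels. Collect the known terms of each column as K = Σ(ρt)_known − 3.281 × (depth of known layers): K_A = 6.0918 − 3.281×2.86 = −3.29186; K_B = 78.952 − 3.281×(1.62 + 27.8) = −17.57502.
Balance: K_A − x×(3.281 − 2.717) = K_B, so x = (K_A − K_B)/(3.281 − 2.717) = 14.2832/0.564 = 25.3 km.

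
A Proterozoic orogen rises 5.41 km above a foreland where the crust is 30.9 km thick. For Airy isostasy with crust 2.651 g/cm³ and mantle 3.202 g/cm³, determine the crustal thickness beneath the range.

Root depth r = h ρ_c / (ρ_m − ρ_c) = 5.41 km × 2.651 / 0.551 = 26.03 km.
Total thickness = T + h + r = 30.9 km + 5.41 km + 26.03 km = 62.3 km.

62.3 km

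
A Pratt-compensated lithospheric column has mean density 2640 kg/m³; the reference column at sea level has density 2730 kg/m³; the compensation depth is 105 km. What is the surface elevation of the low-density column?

3.58 km

ρ_ref D = ρ (D + h) → h = D (ρ_ref − ρ)/ρ.
h = 105 km × (2730 − 2640)/2640 = 3.58 km.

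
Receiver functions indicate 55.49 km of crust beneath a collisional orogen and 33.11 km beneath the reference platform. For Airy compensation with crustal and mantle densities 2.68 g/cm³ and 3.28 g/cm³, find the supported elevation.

Excess crust Δ = 55.49 km − 33.11 km = 22.38 km, split between elevation h and root r with h + r = Δ.
Airy balance ρ_c h = (ρ_m − ρ_c) r gives r = h ρ_c/(ρ_m − ρ_c), so h (1 + ρ_c/(ρ_m − ρ_c)) = Δ, i.e. h = Δ (ρ_m − ρ_c)/ρ_m.
h = 22.38 km × 0.6/3.28 = 4.09 km.

4.09 km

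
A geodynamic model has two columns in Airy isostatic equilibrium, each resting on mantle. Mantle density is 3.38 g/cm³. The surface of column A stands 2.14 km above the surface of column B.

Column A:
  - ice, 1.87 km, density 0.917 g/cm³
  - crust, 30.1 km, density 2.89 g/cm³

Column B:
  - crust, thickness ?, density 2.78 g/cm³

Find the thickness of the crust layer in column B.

Take the compensation level at the base of the deeper column (depth z_c below the surface of column A) and equate Σ ρ_i t_i down to z_c; mantle fills any gap and the z_c terms cancel.
Column A: 1.87×0.917 + 30.1×2.89 + (z_c − 31.97)×3.38
Column B: 2.14×0 + x×2.78 + (z_c − 2.14 − 0 − x)×3.38
The z_c×3.38 term appears on both sides and cancels. Collect the known terms of each column as K = Σ(ρt)_known − 3.38 × (depth of known layers): K_A = 88.70379 − 3.38×31.97 = −19.35481; K_B = 0 − 3.38×(2.14 + 0) = −7.2332.
Balance: K_A = K_B − x×(3.38 − 2.78), so x = (K_B − K_A)/(3.38 − 2.78) = 12.1216/0.6 = 20.2 km.

20.2 km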